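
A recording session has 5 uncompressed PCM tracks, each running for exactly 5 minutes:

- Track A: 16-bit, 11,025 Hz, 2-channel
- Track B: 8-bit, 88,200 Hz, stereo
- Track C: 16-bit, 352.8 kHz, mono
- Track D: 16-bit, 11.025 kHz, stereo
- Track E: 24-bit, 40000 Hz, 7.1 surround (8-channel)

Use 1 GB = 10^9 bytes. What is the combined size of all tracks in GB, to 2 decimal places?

exactly 5 minutes = 300 s.
Track A: 11,025 × 300 × 2 × 2 = 13,230,000 bytes.
Track B: 88,200 × 300 × 1 × 2 = 52,920,000 bytes.
Track C: 352,800 × 300 × 2 × 1 = 211,680,000 bytes.
Track D: 11,025 × 300 × 2 × 2 = 13,230,000 bytes.
Track E: 40,000 × 300 × 3 × 8 = 288,000,000 bytes.
Total = 579,060,000 bytes = 0.58 GB.

0.58 GB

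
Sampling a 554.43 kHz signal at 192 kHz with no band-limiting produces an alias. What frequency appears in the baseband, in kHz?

Nyquist = 192,000/2 = 96,000 Hz; 554,430 Hz exceeds it.
Alias = |554,430 − 3×192,000| = |554,430 − 576,000| = 21,570 Hz = 21.57 kHz.

21.57 kHz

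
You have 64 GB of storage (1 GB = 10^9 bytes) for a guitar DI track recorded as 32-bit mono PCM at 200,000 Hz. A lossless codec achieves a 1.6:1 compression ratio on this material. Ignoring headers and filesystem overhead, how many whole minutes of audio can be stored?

Uncompressed byte rate = 200,000 × 4 × 1 = 800,000 bytes/s.
After 1.6:1 compression, effective rate ≈ 500000 bytes/s.
Capacity = 64 × 1,000,000,000 = 64,000,000,000 bytes.
64,000,000,000 / effective rate ≈ 128000 s → 2,133 minutes.

2,133 minutes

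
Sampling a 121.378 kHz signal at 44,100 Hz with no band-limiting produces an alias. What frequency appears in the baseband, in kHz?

10.922 kHz

Nyquist = 44,100/2 = 22,050 Hz; 121,378 Hz exceeds it.
Alias = |121,378 − 3×44,100| = |121,378 − 132,300| = 10,922 Hz = 10.922 kHz.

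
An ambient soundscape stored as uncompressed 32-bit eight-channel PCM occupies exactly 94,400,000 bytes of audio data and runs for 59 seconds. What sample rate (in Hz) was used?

Bytes = sample_rate × seconds × bytes_per_sample × channels.
sample_rate = 94,400,000 / (59 × 4 × 8) = 94,400,000 / 1,888 = 50,000 Hz.

50,000 Hz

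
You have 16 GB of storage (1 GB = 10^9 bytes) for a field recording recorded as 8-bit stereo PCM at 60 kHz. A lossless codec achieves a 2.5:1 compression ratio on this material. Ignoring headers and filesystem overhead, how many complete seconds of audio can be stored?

333,333 seconds

Uncompressed byte rate = 60,000 × 1 × 2 = 120,000 bytes/s.
After 2.5:1 compression, effective rate ≈ 48000 bytes/s.
Capacity = 16 × 1,000,000,000 = 16,000,000,000 bytes.
16,000,000,000 / effective rate ≈ 333333.33 s → 333,333 seconds.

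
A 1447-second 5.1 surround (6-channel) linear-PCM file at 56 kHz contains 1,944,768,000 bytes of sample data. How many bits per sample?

Bytes per sample = 1,944,768,000 / (56,000 × 1,447 × 6) = 1,944,768,000 / 486,192,000 = 4.
Bit depth = 4 × 8 = 32 bits.

32 bits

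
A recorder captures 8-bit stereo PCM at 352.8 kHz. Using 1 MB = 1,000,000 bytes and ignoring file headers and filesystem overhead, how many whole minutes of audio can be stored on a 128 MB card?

3 minutes

Uncompressed byte rate = 352,800 × 1 × 2 = 705,600 bytes/s.
Capacity = 128 × 1,000,000 = 128,000,000 bytes.
128,000,000 / 705,600 ≈ 181.41 s → 3 minutes.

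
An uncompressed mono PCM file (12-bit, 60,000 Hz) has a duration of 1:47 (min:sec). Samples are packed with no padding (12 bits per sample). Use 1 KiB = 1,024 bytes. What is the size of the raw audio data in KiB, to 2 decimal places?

Duration = 1:47 (min:sec) = 107 s.
Bits = 60,000 × 107 × 12 × 1 = 77,040,000 bits = 9,630,000 bytes.
9,630,000 / 1,024 = 9404.30 KiB.

9404.30 KiB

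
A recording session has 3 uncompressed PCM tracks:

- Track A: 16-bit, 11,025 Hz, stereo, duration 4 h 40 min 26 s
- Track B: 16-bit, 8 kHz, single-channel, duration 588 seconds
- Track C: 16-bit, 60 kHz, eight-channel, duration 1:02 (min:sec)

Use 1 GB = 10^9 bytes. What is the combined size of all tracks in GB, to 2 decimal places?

Track A: 4 h 40 min 26 s = 16,826 s; 11,025 × 16,826 × 2 × 2 = 742,026,600 bytes.
Track B: 8,000 × 588 × 2 × 1 = 9,408,000 bytes.
Track C: 1:02 (min:sec) = 62 s; 60,000 × 62 × 2 × 8 = 59,520,000 bytes.
Total = 810,954,600 bytes = 0.81 GB.

0.81 GB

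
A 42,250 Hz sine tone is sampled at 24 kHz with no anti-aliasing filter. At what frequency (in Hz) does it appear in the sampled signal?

Nyquist = 24,000/2 = 12,000 Hz; 42,250 Hz exceeds it.
Alias = |42,250 − 2×24,000| = |42,250 − 48,000| = 5,750 Hz.

5,750 Hz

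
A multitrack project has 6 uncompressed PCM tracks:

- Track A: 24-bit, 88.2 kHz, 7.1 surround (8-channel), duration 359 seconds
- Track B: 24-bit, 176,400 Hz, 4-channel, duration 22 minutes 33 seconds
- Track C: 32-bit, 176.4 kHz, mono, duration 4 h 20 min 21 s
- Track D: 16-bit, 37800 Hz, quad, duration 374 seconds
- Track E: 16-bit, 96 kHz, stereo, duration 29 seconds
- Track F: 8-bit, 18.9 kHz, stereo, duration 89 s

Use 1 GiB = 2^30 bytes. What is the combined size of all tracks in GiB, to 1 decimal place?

13.8 GiB

Track A: 88,200 × 359 × 3 × 8 = 759,931,200 bytes.
Track B: 22 minutes 33 seconds = 1,353 s; 176,400 × 1,353 × 3 × 4 = 2,864,030,400 bytes.
Track C: 4 h 20 min 21 s = 15,621 s; 176,400 × 15,621 × 4 × 1 = 11,022,177,600 bytes.
Track D: 37,800 × 374 × 2 × 4 = 113,097,600 bytes.
Track E: 96,000 × 29 × 2 × 2 = 11,136,000 bytes.
Track F: 18,900 × 89 × 1 × 2 = 3,364,200 bytes.
Total = 14,773,737,000 bytes = 13.8 GiB.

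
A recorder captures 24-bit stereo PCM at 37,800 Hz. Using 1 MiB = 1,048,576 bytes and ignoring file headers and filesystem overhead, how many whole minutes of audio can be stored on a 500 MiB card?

38 minutes

Uncompressed byte rate = 37,800 × 3 × 2 = 226,800 bytes/s.
Capacity = 500 × 1,048,576 = 524,288,000 bytes.
524,288,000 / 226,800 ≈ 2311.68 s → 38 minutes.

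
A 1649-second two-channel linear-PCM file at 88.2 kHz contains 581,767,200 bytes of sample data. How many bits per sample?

Bytes per sample = 581,767,200 / (88,200 × 1,649 × 2) = 581,767,200 / 290,883,600 = 2.
Bit depth = 2 × 8 = 16 bits.

16 bits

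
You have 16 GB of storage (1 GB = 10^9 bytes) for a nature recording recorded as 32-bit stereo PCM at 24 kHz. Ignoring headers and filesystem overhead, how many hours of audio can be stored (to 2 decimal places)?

23.15 hours

Uncompressed byte rate = 24,000 × 4 × 2 = 192,000 bytes/s.
Capacity = 16 × 1,000,000,000 = 16,000,000,000 bytes.
16,000,000,000 / 192,000 ≈ 83333.33 s → 23.15 hours.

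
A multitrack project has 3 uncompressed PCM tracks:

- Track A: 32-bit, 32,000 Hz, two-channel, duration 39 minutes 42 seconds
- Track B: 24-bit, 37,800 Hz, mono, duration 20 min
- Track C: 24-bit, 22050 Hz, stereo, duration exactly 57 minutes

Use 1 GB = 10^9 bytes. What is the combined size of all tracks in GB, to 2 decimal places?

Track A: 39 minutes 42 seconds = 2,382 s; 32,000 × 2,382 × 4 × 2 = 609,792,000 bytes.
Track B: 20 min = 1,200 s; 37,800 × 1,200 × 3 × 1 = 136,080,000 bytes.
Track C: exactly 57 minutes = 3,420 s; 22,050 × 3,420 × 3 × 2 = 452,466,000 bytes.
Total = 1,198,338,000 bytes = 1.20 GB.

1.20 GB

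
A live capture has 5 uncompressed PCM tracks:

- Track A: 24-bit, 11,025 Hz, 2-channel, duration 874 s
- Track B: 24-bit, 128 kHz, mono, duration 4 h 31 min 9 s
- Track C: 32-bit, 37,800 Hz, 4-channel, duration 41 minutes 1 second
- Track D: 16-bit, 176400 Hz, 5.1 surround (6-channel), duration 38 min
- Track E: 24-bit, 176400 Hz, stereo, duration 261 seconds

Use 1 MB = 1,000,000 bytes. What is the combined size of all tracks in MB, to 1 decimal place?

12896.1 MB

Track A: 11,025 × 874 × 3 × 2 = 57,815,100 bytes.
Track B: 4 h 31 min 9 s = 16,269 s; 128,000 × 16,269 × 3 × 1 = 6,247,296,000 bytes.
Track C: 41 minutes 1 second = 2,461 s; 37,800 × 2,461 × 4 × 4 = 1,488,412,800 bytes.
Track D: 38 min = 2,280 s; 176,400 × 2,280 × 2 × 6 = 4,826,304,000 bytes.
Track E: 176,400 × 261 × 3 × 2 = 276,242,400 bytes.
Total = 12,896,070,300 bytes = 12896.1 MB.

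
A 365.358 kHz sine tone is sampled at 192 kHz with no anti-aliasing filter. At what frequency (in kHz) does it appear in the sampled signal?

Nyquist = 192,000/2 = 96,000 Hz; 365,358 Hz exceeds it.
Alias = |365,358 − 2×192,000| = |365,358 − 384,000| = 18,642 Hz = 18.642 kHz.

18.642 kHz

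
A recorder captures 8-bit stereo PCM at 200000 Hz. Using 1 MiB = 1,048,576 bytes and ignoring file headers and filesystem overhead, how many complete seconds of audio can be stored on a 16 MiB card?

Uncompressed byte rate = 200,000 × 1 × 2 = 400,000 bytes/s.
Capacity = 16 × 1,048,576 = 16,777,216 bytes.
16,777,216 / 400,000 ≈ 41.94 s → 41 seconds.

41 seconds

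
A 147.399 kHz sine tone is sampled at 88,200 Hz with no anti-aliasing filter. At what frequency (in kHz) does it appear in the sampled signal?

Nyquist = 88,200/2 = 44,100 Hz; 147,399 Hz exceeds it.
Alias = |147,399 − 2×88,200| = |147,399 − 176,400| = 29,001 Hz = 29.001 kHz.

29.001 kHz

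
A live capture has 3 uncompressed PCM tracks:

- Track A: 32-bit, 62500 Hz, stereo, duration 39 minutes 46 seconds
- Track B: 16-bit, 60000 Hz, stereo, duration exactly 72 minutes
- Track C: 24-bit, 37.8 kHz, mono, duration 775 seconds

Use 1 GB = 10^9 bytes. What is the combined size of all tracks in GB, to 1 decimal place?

2.3 GB

Track A: 39 minutes 46 seconds = 2,386 s; 62,500 × 2,386 × 4 × 2 = 1,193,000,000 bytes.
Track B: exactly 72 minutes = 4,320 s; 60,000 × 4,320 × 2 × 2 = 1,036,800,000 bytes.
Track C: 37,800 × 775 × 3 × 1 = 87,885,000 bytes.
Total = 2,317,685,000 bytes = 2.3 GB.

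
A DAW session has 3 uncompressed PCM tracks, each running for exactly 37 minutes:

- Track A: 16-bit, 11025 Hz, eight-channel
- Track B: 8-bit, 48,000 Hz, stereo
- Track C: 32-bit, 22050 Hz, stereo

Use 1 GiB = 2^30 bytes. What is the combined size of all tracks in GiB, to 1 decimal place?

0.9 GiB

exactly 37 minutes = 2,220 s.
Track A: 11,025 × 2,220 × 2 × 8 = 391,608,000 bytes.
Track B: 48,000 × 2,220 × 1 × 2 = 213,120,000 bytes.
Track C: 22,050 × 2,220 × 4 × 2 = 391,608,000 bytes.
Total = 996,336,000 bytes = 0.9 GiB.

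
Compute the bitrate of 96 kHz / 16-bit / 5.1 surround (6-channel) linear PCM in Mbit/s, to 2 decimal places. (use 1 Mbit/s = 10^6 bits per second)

9.22 Mbit/s

Bit rate = 96,000 × 16 × 6 = 9,216,000 bits/s.
= 9.22 Mbit/s.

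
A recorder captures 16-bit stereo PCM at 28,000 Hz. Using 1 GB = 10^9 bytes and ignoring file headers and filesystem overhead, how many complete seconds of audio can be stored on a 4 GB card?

Uncompressed byte rate = 28,000 × 2 × 2 = 112,000 bytes/s.
Capacity = 4 × 1,000,000,000 = 4,000,000,000 bytes.
4,000,000,000 / 112,000 ≈ 35714.29 s → 35,714 seconds.

35,714 seconds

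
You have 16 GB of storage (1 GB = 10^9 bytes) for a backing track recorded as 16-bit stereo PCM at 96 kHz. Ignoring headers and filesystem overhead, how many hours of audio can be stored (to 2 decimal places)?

11.57 hours

Uncompressed byte rate = 96,000 × 2 × 2 = 384,000 bytes/s.
Capacity = 16 × 1,000,000,000 = 16,000,000,000 bytes.
16,000,000,000 / 384,000 ≈ 41666.67 s → 11.57 hours.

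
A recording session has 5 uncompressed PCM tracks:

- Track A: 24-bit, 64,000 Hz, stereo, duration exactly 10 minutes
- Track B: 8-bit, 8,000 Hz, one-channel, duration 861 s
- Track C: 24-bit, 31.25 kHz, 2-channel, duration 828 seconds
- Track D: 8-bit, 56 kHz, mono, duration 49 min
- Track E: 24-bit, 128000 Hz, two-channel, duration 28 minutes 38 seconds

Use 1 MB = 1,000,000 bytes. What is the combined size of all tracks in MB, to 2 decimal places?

1876.60 MB

Track A: exactly 10 minutes = 600 s; 64,000 × 600 × 3 × 2 = 230,400,000 bytes.
Track B: 8,000 × 861 × 1 × 1 = 6,888,000 bytes.
Track C: 31,250 × 828 × 3 × 2 = 155,250,000 bytes.
Track D: 49 min = 2,940 s; 56,000 × 2,940 × 1 × 1 = 164,640,000 bytes.
Track E: 28 minutes 38 seconds = 1,718 s; 128,000 × 1,718 × 3 × 2 = 1,319,424,000 bytes.
Total = 1,876,602,000 bytes = 1876.60 MB.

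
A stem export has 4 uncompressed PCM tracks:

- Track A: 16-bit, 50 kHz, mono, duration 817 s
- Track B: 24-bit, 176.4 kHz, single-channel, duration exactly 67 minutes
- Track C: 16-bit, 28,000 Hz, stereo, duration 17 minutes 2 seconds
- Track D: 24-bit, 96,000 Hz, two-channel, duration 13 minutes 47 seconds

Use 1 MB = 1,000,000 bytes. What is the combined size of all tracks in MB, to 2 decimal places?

2799.90 MB

Track A: 50,000 × 817 × 2 × 1 = 81,700,000 bytes.
Track B: exactly 67 minutes = 4,020 s; 176,400 × 4,020 × 3 × 1 = 2,127,384,000 bytes.
Track C: 17 minutes 2 seconds = 1,022 s; 28,000 × 1,022 × 2 × 2 = 114,464,000 bytes.
Track D: 13 minutes 47 seconds = 827 s; 96,000 × 827 × 3 × 2 = 476,352,000 bytes.
Total = 2,799,900,000 bytes = 2799.90 MB.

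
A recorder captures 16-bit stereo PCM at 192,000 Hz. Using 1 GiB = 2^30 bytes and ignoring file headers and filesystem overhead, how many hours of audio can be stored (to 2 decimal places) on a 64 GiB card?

Uncompressed byte rate = 192,000 × 2 × 2 = 768,000 bytes/s.
Capacity = 64 × 1,073,741,824 = 68,719,476,736 bytes.
68,719,476,736 / 768,000 ≈ 89478.49 s → 24.86 hours.

24.86 hours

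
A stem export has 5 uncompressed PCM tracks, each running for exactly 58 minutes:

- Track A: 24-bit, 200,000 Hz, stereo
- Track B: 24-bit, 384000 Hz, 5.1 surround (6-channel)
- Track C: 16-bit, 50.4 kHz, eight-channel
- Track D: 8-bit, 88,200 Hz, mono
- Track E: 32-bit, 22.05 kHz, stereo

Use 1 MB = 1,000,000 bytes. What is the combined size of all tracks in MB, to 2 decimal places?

31956.84 MB

exactly 58 minutes = 3,480 s.
Track A: 200,000 × 3,480 × 3 × 2 = 4,176,000,000 bytes.
Track B: 384,000 × 3,480 × 3 × 6 = 24,053,760,000 bytes.
Track C: 50,400 × 3,480 × 2 × 8 = 2,806,272,000 bytes.
Track D: 88,200 × 3,480 × 1 × 1 = 306,936,000 bytes.
Track E: 22,050 × 3,480 × 4 × 2 = 613,872,000 bytes.
Total = 31,956,840,000 bytes = 31956.84 MB.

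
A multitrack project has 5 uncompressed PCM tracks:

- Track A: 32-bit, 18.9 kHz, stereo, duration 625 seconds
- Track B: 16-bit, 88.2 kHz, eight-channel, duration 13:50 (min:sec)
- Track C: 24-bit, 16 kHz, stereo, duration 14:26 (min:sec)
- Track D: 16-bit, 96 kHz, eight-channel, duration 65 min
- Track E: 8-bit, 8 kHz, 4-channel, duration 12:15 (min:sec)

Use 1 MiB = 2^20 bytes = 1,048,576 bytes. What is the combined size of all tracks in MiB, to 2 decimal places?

Track A: 18,900 × 625 × 4 × 2 = 94,500,000 bytes.
Track B: 13:50 (min:sec) = 830 s; 88,200 × 830 × 2 × 8 = 1,171,296,000 bytes.
Track C: 14:26 (min:sec) = 866 s; 16,000 × 866 × 3 × 2 = 83,136,000 bytes.
Track D: 65 min = 3,900 s; 96,000 × 3,900 × 2 × 8 = 5,990,400,000 bytes.
Track E: 12:15 (min:sec) = 735 s; 8,000 × 735 × 1 × 4 = 23,520,000 bytes.
Total = 7,362,852,000 bytes = 7021.76 MiB.

7021.76 MiB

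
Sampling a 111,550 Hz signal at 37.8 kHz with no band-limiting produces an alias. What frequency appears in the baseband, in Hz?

Nyquist = 37,800/2 = 18,900 Hz; 111,550 Hz exceeds it.
Alias = |111,550 − 3×37,800| = |111,550 − 113,400| = 1,850 Hz.

1,850 Hz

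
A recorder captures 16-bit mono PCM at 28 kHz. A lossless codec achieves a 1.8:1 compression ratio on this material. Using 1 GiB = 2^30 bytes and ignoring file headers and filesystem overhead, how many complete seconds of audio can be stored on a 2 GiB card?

Uncompressed byte rate = 28,000 × 2 × 1 = 56,000 bytes/s.
After 1.8:1 compression, effective rate ≈ 31111.11 bytes/s.
Capacity = 2 × 1,073,741,824 = 2,147,483,648 bytes.
2,147,483,648 / effective rate ≈ 69026.26 s → 69,026 seconds.

69,026 seconds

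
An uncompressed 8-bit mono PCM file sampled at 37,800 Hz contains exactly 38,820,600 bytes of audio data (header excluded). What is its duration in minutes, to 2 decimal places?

Byte rate = 37,800 × 1 × 1 = 37,800 bytes/s.
Duration = 38,820,600 / 37,800 = 1,027 s.
1,027 s / 60 = 17.12 minutes.

17.12 minutes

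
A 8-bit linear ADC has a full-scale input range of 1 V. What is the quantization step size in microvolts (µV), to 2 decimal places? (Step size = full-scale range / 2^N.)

1 V / 2^8 = 1 / 256 V = 3906.25 µV.

3906.25 µV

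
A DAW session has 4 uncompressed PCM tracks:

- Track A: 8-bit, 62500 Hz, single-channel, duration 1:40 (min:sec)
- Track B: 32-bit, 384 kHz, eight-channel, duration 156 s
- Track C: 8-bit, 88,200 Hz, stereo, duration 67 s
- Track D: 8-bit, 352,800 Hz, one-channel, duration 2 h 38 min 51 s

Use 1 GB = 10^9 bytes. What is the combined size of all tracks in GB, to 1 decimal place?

Track A: 1:40 (min:sec) = 100 s; 62,500 × 100 × 1 × 1 = 6,250,000 bytes.
Track B: 384,000 × 156 × 4 × 8 = 1,916,928,000 bytes.
Track C: 88,200 × 67 × 1 × 2 = 11,818,800 bytes.
Track D: 2 h 38 min 51 s = 9,531 s; 352,800 × 9,531 × 1 × 1 = 3,362,536,800 bytes.
Total = 5,297,533,600 bytes = 5.3 GB.

5.3 GB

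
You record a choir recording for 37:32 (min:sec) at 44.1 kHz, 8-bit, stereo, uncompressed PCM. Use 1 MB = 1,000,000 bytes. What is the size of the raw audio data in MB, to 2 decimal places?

Duration = 37:32 (min:sec) = 2,252 s.
Bytes = 44,100 samples/s × 2,252 s × 1 bytes/sample × 2 ch = 198,626,400 bytes.
198,626,400 / 1,000,000 = 198.63 MB.

198.63 MB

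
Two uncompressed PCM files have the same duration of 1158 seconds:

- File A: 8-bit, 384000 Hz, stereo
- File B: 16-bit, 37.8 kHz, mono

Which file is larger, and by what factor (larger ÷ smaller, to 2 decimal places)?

File A: 384,000 × 1 × 2 = 768,000 bytes/s.
File B: 37,800 × 2 × 1 = 75,600 bytes/s.
File A is larger; ratio = 889,344,000 / 87,544,800 = 10.16.

File A, by a factor of 10.16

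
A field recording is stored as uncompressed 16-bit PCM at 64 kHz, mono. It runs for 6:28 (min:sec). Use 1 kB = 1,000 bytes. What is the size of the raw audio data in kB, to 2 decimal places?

49664.00 kB

Duration = 6:28 (min:sec) = 388 s.
Bytes = 64,000 samples/s × 388 s × 2 bytes/sample × 1 ch = 49,664,000 bytes.
49,664,000 / 1,000 = 49664.00 kB.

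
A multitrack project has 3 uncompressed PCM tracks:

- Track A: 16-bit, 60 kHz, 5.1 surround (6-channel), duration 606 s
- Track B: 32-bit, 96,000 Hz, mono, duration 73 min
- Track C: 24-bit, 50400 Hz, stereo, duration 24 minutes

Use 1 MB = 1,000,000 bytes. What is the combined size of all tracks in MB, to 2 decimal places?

2553.70 MB

Track A: 60,000 × 606 × 2 × 6 = 436,320,000 bytes.
Track B: 73 min = 4,380 s; 96,000 × 4,380 × 4 × 1 = 1,681,920,000 bytes.
Track C: 24 minutes = 1,440 s; 50,400 × 1,440 × 3 × 2 = 435,456,000 bytes.
Total = 2,553,696,000 bytes = 2553.70 MB.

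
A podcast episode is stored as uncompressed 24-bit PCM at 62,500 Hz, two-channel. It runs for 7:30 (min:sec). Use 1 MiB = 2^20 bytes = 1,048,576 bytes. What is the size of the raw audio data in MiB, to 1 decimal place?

Duration = 7:30 (min:sec) = 450 s.
Bytes = 62,500 samples/s × 450 s × 3 bytes/sample × 2 ch = 168,750,000 bytes.
168,750,000 / 1,048,576 = 160.9 MiB.

160.9 MiB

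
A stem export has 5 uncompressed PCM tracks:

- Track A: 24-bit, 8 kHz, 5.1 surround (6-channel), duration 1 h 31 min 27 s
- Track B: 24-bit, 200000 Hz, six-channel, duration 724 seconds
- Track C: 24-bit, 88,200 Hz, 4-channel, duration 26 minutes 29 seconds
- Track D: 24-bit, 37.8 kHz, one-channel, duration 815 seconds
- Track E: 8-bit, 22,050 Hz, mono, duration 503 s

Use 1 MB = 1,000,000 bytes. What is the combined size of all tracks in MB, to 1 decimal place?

Track A: 1 h 31 min 27 s = 5,487 s; 8,000 × 5,487 × 3 × 6 = 790,128,000 bytes.
Track B: 200,000 × 724 × 3 × 6 = 2,606,400,000 bytes.
Track C: 26 minutes 29 seconds = 1,589 s; 88,200 × 1,589 × 3 × 4 = 1,681,797,600 bytes.
Track D: 37,800 × 815 × 3 × 1 = 92,421,000 bytes.
Track E: 22,050 × 503 × 1 × 1 = 11,091,150 bytes.
Total = 5,181,837,750 bytes = 5181.8 MB.

5181.8 MB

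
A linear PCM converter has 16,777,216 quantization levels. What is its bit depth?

24 bits

log2(16,777,216) = 24.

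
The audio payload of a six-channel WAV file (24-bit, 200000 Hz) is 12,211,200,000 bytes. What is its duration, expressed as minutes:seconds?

Byte rate = 200,000 × 3 × 6 = 3,600,000 bytes/s.
Duration = 12,211,200,000 / 3,600,000 = 3,392 s.
3,392 s = 56:32.

56:32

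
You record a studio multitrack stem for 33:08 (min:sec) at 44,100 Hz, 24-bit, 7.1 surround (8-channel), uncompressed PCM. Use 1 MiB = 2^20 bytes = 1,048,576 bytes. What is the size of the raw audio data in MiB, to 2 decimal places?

Duration = 33:08 (min:sec) = 1,988 s.
Bytes = 44,100 samples/s × 1,988 s × 3 bytes/sample × 8 ch = 2,104,099,200 bytes.
2,104,099,200 / 1,048,576 = 2006.63 MiB.

2006.63 MiB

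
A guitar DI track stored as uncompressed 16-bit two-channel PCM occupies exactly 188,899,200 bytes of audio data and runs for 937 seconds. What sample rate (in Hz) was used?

Bytes = sample_rate × seconds × bytes_per_sample × channels.
sample_rate = 188,899,200 / (937 × 2 × 2) = 188,899,200 / 3,748 = 50,400 Hz.

50,400 Hz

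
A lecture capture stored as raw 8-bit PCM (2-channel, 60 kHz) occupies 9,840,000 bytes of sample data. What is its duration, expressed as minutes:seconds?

1:22

Byte rate = 60,000 × 1 × 2 = 120,000 bytes/s.
Duration = 9,840,000 / 120,000 = 82 s.
82 s = 1:22.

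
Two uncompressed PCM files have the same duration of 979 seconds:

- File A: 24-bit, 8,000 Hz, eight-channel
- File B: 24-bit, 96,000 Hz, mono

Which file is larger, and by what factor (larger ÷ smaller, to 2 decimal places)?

File B, by a factor of 1.50

File A: 8,000 × 3 × 8 = 192,000 bytes/s.
File B: 96,000 × 3 × 1 = 288,000 bytes/s.
File B is larger; ratio = 281,952,000 / 187,968,000 = 1.50.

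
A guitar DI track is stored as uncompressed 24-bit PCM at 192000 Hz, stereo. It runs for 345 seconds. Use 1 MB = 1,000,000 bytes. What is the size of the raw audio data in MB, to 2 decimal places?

Bytes = 192,000 samples/s × 345 s × 3 bytes/sample × 2 ch = 397,440,000 bytes.
397,440,000 / 1,000,000 = 397.44 MB.

397.44 MB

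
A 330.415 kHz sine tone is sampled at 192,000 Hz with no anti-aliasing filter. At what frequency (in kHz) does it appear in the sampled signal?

Nyquist = 192,000/2 = 96,000 Hz; 330,415 Hz exceeds it.
Alias = |330,415 − 2×192,000| = |330,415 − 384,000| = 53,585 Hz = 53.585 kHz.

53.585 kHz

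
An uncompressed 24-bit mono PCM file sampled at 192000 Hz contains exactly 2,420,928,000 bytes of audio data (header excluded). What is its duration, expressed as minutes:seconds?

70:03

Byte rate = 192,000 × 3 × 1 = 576,000 bytes/s.
Duration = 2,420,928,000 / 576,000 = 4,203 s.
4,203 s = 70:03.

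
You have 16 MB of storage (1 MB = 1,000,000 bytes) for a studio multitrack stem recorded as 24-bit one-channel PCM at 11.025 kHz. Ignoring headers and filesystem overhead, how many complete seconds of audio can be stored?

483 seconds

Uncompressed byte rate = 11,025 × 3 × 1 = 33,075 bytes/s.
Capacity = 16 × 1,000,000 = 16,000,000 bytes.
16,000,000 / 33,075 ≈ 483.75 s → 483 seconds.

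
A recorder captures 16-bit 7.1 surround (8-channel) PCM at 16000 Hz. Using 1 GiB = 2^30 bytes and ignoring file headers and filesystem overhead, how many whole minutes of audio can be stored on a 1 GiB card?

Uncompressed byte rate = 16,000 × 2 × 8 = 256,000 bytes/s.
Capacity = 1 × 1,073,741,824 = 1,073,741,824 bytes.
1,073,741,824 / 256,000 ≈ 4194.3 s → 69 minutes.

69 minutes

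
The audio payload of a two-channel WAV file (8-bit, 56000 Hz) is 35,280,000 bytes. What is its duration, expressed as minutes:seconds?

Byte rate = 56,000 × 1 × 2 = 112,000 bytes/s.
Duration = 35,280,000 / 112,000 = 315 s.
315 s = 5:15.

5:15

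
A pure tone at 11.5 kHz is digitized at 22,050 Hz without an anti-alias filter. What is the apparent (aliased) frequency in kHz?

Nyquist = 22,050/2 = 11,025 Hz; 11,500 Hz exceeds it.
Alias = |11,500 − 1×22,050| = |11,500 − 22,050| = 10,550 Hz = 10.55 kHz.

10.55 kHz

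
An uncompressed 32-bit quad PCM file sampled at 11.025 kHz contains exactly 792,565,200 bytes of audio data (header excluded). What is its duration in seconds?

4,493 seconds

Byte rate = 11,025 × 4 × 4 = 176,400 bytes/s.
Duration = 792,565,200 / 176,400 = 4,493 s.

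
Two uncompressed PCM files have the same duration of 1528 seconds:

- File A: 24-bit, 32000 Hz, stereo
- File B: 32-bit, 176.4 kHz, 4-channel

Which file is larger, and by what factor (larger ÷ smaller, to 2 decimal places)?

File A: 32,000 × 3 × 2 = 192,000 bytes/s.
File B: 176,400 × 4 × 4 = 2,822,400 bytes/s.
File B is larger; ratio = 4,312,627,200 / 293,376,000 = 14.70.

File B, by a factor of 14.70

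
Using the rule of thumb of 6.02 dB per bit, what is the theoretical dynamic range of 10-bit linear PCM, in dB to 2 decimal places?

10 × 6.02 = 60.20 dB.

60.20 dB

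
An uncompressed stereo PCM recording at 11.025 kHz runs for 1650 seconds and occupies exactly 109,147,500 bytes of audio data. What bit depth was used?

Bytes per sample = 109,147,500 / (11,025 × 1,650 × 2) = 109,147,500 / 36,382,500 = 3.
Bit depth = 3 × 8 = 24 bits.

24 bits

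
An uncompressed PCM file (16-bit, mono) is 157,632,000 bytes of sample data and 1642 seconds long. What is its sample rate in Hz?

Bytes = sample_rate × seconds × bytes_per_sample × channels.
sample_rate = 157,632,000 / (1,642 × 2 × 1) = 157,632,000 / 3,284 = 48,000 Hz.

48,000 Hz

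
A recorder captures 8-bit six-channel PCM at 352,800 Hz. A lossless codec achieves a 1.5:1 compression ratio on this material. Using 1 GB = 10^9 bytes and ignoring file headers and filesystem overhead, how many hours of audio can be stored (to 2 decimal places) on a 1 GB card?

Uncompressed byte rate = 352,800 × 1 × 6 = 2,116,800 bytes/s.
After 1.5:1 compression, effective rate ≈ 1411200 bytes/s.
Capacity = 1 × 1,000,000,000 = 1,000,000,000 bytes.
1,000,000,000 / effective rate ≈ 708.62 s → 0.20 hours.

0.20 hours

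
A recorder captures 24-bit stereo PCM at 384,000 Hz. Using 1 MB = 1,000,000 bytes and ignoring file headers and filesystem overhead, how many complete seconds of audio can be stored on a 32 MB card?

Uncompressed byte rate = 384,000 × 3 × 2 = 2,304,000 bytes/s.
Capacity = 32 × 1,000,000 = 32,000,000 bytes.
32,000,000 / 2,304,000 ≈ 13.89 s → 13 seconds.

13 seconds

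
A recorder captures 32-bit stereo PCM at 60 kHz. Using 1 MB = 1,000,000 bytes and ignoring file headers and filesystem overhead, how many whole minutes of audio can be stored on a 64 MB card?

Uncompressed byte rate = 60,000 × 4 × 2 = 480,000 bytes/s.
Capacity = 64 × 1,000,000 = 64,000,000 bytes.
64,000,000 / 480,000 ≈ 133.33 s → 2 minutes.

2 minutes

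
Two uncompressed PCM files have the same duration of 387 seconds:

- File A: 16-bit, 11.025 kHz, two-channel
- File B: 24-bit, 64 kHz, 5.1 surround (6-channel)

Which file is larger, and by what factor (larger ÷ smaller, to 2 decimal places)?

File B, by a factor of 26.12

File A: 11,025 × 2 × 2 = 44,100 bytes/s.
File B: 64,000 × 3 × 6 = 1,152,000 bytes/s.
File B is larger; ratio = 445,824,000 / 17,066,700 = 26.12.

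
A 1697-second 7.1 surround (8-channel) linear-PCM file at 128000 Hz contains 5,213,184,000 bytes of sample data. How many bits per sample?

Bytes per sample = 5,213,184,000 / (128,000 × 1,697 × 8) = 5,213,184,000 / 1,737,728,000 = 3.
Bit depth = 3 × 8 = 24 bits.

24 bits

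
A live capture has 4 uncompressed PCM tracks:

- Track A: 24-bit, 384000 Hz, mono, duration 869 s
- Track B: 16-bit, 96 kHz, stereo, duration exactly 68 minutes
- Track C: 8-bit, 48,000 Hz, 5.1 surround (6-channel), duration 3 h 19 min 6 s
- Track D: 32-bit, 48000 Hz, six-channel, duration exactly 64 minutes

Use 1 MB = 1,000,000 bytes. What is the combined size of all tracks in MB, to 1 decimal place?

10431.9 MB

Track A: 384,000 × 869 × 3 × 1 = 1,001,088,000 bytes.
Track B: exactly 68 minutes = 4,080 s; 96,000 × 4,080 × 2 × 2 = 1,566,720,000 bytes.
Track C: 3 h 19 min 6 s = 11,946 s; 48,000 × 11,946 × 1 × 6 = 3,440,448,000 bytes.
Track D: exactly 64 minutes = 3,840 s; 48,000 × 3,840 × 4 × 6 = 4,423,680,000 bytes.
Total = 10,431,936,000 bytes = 10431.9 MB.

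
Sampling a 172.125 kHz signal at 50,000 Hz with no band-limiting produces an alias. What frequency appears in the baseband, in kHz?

Nyquist = 50,000/2 = 25,000 Hz; 172,125 Hz exceeds it.
Alias = |172,125 − 3×50,000| = |172,125 − 150,000| = 22,125 Hz = 22.125 kHz.

22.125 kHz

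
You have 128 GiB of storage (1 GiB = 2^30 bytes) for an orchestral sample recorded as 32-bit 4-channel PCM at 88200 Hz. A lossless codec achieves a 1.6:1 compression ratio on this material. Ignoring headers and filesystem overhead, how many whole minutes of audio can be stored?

2,597 minutes

Uncompressed byte rate = 88,200 × 4 × 4 = 1,411,200 bytes/s.
After 1.6:1 compression, effective rate ≈ 882000 bytes/s.
Capacity = 128 × 1,073,741,824 = 137,438,953,472 bytes.
137,438,953,472 / effective rate ≈ 155826.48 s → 2,597 minutes.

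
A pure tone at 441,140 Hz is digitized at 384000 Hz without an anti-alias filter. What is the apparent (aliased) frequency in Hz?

57,140 Hz

Nyquist = 384,000/2 = 192,000 Hz; 441,140 Hz exceeds it.
Alias = |441,140 − 1×384,000| = |441,140 − 384,000| = 57,140 Hz.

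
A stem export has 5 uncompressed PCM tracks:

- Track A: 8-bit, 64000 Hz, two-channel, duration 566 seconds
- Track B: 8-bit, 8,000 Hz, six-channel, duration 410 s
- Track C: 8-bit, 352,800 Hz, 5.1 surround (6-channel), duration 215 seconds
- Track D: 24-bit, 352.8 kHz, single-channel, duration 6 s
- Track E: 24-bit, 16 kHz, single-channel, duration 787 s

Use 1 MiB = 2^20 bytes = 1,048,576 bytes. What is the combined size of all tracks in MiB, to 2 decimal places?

Track A: 64,000 × 566 × 1 × 2 = 72,448,000 bytes.
Track B: 8,000 × 410 × 1 × 6 = 19,680,000 bytes.
Track C: 352,800 × 215 × 1 × 6 = 455,112,000 bytes.
Track D: 352,800 × 6 × 3 × 1 = 6,350,400 bytes.
Track E: 16,000 × 787 × 3 × 1 = 37,776,000 bytes.
Total = 591,366,400 bytes = 563.97 MiB.

563.97 MiB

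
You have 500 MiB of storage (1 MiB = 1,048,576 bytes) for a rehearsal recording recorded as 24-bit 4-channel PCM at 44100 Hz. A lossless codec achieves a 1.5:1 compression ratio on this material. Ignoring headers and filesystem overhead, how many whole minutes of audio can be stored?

24 minutes

Uncompressed byte rate = 44,100 × 3 × 4 = 529,200 bytes/s.
After 1.5:1 compression, effective rate ≈ 352800 bytes/s.
Capacity = 500 × 1,048,576 = 524,288,000 bytes.
524,288,000 / effective rate ≈ 1486.08 s → 24 minutes.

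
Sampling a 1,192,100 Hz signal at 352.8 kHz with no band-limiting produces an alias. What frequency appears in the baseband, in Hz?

133,700 Hz

Nyquist = 352,800/2 = 176,400 Hz; 1,192,100 Hz exceeds it.
Alias = |1,192,100 − 3×352,800| = |1,192,100 − 1,058,400| = 133,700 Hz.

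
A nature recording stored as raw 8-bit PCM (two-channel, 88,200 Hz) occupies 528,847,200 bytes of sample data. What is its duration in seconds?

Byte rate = 88,200 × 1 × 2 = 176,400 bytes/s.
Duration = 528,847,200 / 176,400 = 2,998 s.

2,998 seconds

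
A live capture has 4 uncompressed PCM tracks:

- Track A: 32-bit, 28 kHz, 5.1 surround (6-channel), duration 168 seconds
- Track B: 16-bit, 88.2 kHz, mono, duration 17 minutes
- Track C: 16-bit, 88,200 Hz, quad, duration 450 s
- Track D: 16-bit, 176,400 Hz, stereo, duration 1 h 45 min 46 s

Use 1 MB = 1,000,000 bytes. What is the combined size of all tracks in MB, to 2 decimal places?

5088.08 MB

Track A: 28,000 × 168 × 4 × 6 = 112,896,000 bytes.
Track B: 17 minutes = 1,020 s; 88,200 × 1,020 × 2 × 1 = 179,928,000 bytes.
Track C: 88,200 × 450 × 2 × 4 = 317,520,000 bytes.
Track D: 1 h 45 min 46 s = 6,346 s; 176,400 × 6,346 × 2 × 2 = 4,477,737,600 bytes.
Total = 5,088,081,600 bytes = 5088.08 MB.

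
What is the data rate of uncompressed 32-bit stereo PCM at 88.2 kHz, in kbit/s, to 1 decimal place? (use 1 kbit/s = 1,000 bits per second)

5644.8 kbit/s

Bit rate = 88,200 × 32 × 2 = 5,644,800 bits/s.
= 5644.8 kbit/s.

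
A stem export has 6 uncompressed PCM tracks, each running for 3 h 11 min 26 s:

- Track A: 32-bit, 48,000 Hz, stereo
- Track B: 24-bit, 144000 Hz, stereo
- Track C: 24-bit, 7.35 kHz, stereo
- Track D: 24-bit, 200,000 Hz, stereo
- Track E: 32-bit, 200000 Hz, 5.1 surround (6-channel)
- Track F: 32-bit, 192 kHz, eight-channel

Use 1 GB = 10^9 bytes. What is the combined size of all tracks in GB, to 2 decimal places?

3 h 11 min 26 s = 11,486 s.
Track A: 48,000 × 11,486 × 4 × 2 = 4,410,624,000 bytes.
Track B: 144,000 × 11,486 × 3 × 2 = 9,923,904,000 bytes.
Track C: 7,350 × 11,486 × 3 × 2 = 506,532,600 bytes.
Track D: 200,000 × 11,486 × 3 × 2 = 13,783,200,000 bytes.
Track E: 200,000 × 11,486 × 4 × 6 = 55,132,800,000 bytes.
Track F: 192,000 × 11,486 × 4 × 8 = 70,569,984,000 bytes.
Total = 154,327,044,600 bytes = 154.33 GB.

154.33 GB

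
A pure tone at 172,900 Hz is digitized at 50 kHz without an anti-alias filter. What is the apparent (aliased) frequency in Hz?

22,900 Hz

Nyquist = 50,000/2 = 25,000 Hz; 172,900 Hz exceeds it.
Alias = |172,900 − 3×50,000| = |172,900 − 150,000| = 22,900 Hz.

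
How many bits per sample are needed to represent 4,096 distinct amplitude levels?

12 bits

log2(4,096) = 12.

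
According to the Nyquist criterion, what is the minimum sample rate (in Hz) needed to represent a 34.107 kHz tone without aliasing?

Minimum sample rate = 2 × 34,107 Hz = 68,214 Hz.

68,214 Hz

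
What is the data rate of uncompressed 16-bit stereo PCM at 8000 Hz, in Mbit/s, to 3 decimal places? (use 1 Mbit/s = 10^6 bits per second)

Bit rate = 8,000 × 16 × 2 = 256,000 bits/s.
= 0.256 Mbit/s.

0.256 Mbit/s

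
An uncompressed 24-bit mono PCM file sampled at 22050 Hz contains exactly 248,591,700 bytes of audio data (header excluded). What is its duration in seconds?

3,758 seconds

Byte rate = 22,050 × 3 × 1 = 66,150 bytes/s.
Duration = 248,591,700 / 66,150 = 3,758 s.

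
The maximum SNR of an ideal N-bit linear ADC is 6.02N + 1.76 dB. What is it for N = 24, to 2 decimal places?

146.24 dB

6.02 × 24 + 1.76 = 146.24 dB.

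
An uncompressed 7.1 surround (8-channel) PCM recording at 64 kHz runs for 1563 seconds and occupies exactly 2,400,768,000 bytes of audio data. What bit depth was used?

Bytes per sample = 2,400,768,000 / (64,000 × 1,563 × 8) = 2,400,768,000 / 800,256,000 = 3.
Bit depth = 3 × 8 = 24 bits.

24 bits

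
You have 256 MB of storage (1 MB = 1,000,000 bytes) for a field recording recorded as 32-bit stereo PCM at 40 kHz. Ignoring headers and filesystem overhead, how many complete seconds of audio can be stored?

Uncompressed byte rate = 40,000 × 4 × 2 = 320,000 bytes/s.
Capacity = 256 × 1,000,000 = 256,000,000 bytes.
256,000,000 / 320,000 ≈ 800 s → 800 seconds.

800 seconds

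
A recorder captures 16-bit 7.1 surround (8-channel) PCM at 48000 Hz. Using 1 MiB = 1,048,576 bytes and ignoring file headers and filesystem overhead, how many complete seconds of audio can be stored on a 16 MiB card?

21 seconds

Uncompressed byte rate = 48,000 × 2 × 8 = 768,000 bytes/s.
Capacity = 16 × 1,048,576 = 16,777,216 bytes.
16,777,216 / 768,000 ≈ 21.85 s → 21 seconds.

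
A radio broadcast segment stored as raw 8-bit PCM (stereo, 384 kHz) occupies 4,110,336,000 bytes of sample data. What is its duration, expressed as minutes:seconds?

Byte rate = 384,000 × 1 × 2 = 768,000 bytes/s.
Duration = 4,110,336,000 / 768,000 = 5,352 s.
5,352 s = 89:12.

89:12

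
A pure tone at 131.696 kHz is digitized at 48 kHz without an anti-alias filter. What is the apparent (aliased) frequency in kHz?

12.304 kHz

Nyquist = 48,000/2 = 24,000 Hz; 131,696 Hz exceeds it.
Alias = |131,696 − 3×48,000| = |131,696 − 144,000| = 12,304 Hz = 12.304 kHz.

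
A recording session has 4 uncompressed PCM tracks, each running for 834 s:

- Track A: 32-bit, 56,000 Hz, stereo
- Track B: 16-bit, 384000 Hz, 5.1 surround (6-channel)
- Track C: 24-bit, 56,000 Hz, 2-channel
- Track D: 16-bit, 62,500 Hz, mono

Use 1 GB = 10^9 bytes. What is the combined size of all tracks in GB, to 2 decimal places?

4.60 GB

Track A: 56,000 × 834 × 4 × 2 = 373,632,000 bytes.
Track B: 384,000 × 834 × 2 × 6 = 3,843,072,000 bytes.
Track C: 56,000 × 834 × 3 × 2 = 280,224,000 bytes.
Track D: 62,500 × 834 × 2 × 1 = 104,250,000 bytes.
Total = 4,601,178,000 bytes = 4.60 GB.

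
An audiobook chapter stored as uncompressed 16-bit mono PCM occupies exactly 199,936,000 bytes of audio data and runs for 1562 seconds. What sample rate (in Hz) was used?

Bytes = sample_rate × seconds × bytes_per_sample × channels.
sample_rate = 199,936,000 / (1,562 × 2 × 1) = 199,936,000 / 3,124 = 64,000 Hz.

64,000 Hz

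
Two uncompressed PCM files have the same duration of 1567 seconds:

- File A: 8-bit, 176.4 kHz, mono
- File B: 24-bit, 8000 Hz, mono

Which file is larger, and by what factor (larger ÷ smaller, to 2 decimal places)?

File A, by a factor of 7.35

File A: 176,400 × 1 × 1 = 176,400 bytes/s.
File B: 8,000 × 3 × 1 = 24,000 bytes/s.
File A is larger; ratio = 276,418,800 / 37,608,000 = 7.35.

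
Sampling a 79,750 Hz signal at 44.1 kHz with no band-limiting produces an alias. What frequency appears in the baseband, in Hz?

8,450 Hz

Nyquist = 44,100/2 = 22,050 Hz; 79,750 Hz exceeds it.
Alias = |79,750 − 2×44,100| = |79,750 − 88,200| = 8,450 Hz.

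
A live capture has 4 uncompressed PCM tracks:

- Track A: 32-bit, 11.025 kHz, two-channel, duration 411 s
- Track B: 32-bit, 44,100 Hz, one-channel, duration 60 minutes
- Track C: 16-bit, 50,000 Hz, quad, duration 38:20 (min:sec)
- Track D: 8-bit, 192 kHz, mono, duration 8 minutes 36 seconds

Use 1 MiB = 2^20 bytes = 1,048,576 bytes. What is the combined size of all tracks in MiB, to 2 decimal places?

1612.06 MiB

Track A: 11,025 × 411 × 4 × 2 = 36,250,200 bytes.
Track B: 60 minutes = 3,600 s; 44,100 × 3,600 × 4 × 1 = 635,040,000 bytes.
Track C: 38:20 (min:sec) = 2,300 s; 50,000 × 2,300 × 2 × 4 = 920,000,000 bytes.
Track D: 8 minutes 36 seconds = 516 s; 192,000 × 516 × 1 × 1 = 99,072,000 bytes.
Total = 1,690,362,200 bytes = 1612.06 MiB.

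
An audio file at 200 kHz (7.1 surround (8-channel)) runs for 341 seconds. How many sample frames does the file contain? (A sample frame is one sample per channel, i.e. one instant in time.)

68,200,000 sample frames

200,000 samples/s × 341 s = 68,200,000 frames.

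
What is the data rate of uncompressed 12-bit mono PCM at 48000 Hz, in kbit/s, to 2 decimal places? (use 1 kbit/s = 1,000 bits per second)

576.00 kbit/s

Bit rate = 48,000 × 12 × 1 = 576,000 bits/s.
= 576.00 kbit/s.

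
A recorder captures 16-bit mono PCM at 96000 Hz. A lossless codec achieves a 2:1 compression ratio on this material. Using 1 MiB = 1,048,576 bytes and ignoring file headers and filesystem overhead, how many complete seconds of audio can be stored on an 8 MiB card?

Uncompressed byte rate = 96,000 × 2 × 1 = 192,000 bytes/s.
After 2:1 compression, effective rate ≈ 96000 bytes/s.
Capacity = 8 × 1,048,576 = 8,388,608 bytes.
8,388,608 / effective rate ≈ 87.38 s → 87 seconds.

87 seconds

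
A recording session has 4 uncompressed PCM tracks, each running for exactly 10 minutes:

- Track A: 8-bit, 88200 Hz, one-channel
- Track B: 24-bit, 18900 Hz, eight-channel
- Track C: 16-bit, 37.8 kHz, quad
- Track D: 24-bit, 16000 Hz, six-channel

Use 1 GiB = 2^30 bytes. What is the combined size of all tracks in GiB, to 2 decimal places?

exactly 10 minutes = 600 s.
Track A: 88,200 × 600 × 1 × 1 = 52,920,000 bytes.
Track B: 18,900 × 600 × 3 × 8 = 272,160,000 bytes.
Track C: 37,800 × 600 × 2 × 4 = 181,440,000 bytes.
Track D: 16,000 × 600 × 3 × 6 = 172,800,000 bytes.
Total = 679,320,000 bytes = 0.63 GiB.

0.63 GiB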